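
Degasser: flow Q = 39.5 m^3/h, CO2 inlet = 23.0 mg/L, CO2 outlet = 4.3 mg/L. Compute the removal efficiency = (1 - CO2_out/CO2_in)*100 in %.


CO2_out / CO2_in = 4.3 / 23.0 = 0.18695652
Fraction remaining = 0.18695652
efficiency = (1 - 0.18695652) * 100 = 81.3043 %

81.3043 %


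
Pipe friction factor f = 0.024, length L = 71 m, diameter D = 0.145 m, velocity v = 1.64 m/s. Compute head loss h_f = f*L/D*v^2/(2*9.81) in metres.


v^2 = 1.64^2 = 2.6896 m^2/s^2
L/D = 71/0.145 = 489.65517
h_f = f*(L/D)*v^2/(2g) = 0.024 * 489.65517 * 2.6896 / 19.62 = 1.61098 m

1.61098 m


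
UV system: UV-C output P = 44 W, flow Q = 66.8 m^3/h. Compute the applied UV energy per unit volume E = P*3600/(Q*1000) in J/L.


Energy delivered per hour = 44 W * 3600 s = 158400 J/h
Volume treated per hour = 66.8 m^3/h * 1000 = 66800 L/h
dose = 158400 / 66800 = 2.37126 J/L

2.37126 J/L


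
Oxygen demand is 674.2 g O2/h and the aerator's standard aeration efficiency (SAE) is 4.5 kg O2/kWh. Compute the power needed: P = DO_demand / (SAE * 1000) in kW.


SAE in g O2/kWh = 4.5 * 1000 = 4500 g/kWh
P = DO_demand / SAE_g = 674.2 / 4500 = 0.149822 kW

0.149822 kW


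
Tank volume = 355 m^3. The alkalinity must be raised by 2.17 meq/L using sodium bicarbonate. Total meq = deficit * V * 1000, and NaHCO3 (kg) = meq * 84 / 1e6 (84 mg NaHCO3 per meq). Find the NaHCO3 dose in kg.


Tank volume in L = 355 m^3 * 1000 = 355000 L
Total meq required = 2.17 meq/L * 355000 L = 770350 meq
NaHCO3 mass = 770350 meq * 84 mg/meq / 1e6 = 64.7094 kg

64.7094 kg


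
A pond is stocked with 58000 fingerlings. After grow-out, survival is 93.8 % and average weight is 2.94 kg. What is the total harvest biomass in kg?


Survivors = 58000 * 93.8/100 = 54404 fish
Harvest biomass = survivors * W_f = 54404 * 2.94 = 159947.76 kg

159947.76 kg


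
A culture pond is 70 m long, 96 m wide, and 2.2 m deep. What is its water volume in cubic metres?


Base area = L * W = 70 * 96 = 6720 m^2
Volume = area * depth = 6720 * 2.2 = 14784 m^3

14784 m^3


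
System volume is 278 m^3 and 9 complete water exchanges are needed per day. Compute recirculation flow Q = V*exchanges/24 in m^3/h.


Daily recirculation volume = 278 m^3 * 9 = 2502 m^3/day
Flow rate Q = daily volume / 24 h = 2502 / 24 = 104.25 m^3/h

104.25 m^3/h


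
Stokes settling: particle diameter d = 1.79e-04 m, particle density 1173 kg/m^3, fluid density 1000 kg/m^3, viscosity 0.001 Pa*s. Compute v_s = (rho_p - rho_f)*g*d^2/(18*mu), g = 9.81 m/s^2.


Density difference: rho_p - rho_f = 1173 - 1000 = 173 kg/m^3
d^2 = (1.79e-04)^2 = 3.2041e-08 m^2
Numerator = (rho_p - rho_f) * g * d^2 = 173 * 9.81 * 3.2041e-08 = 5.4377742e-05
Denominator = 18 * mu = 18 * 0.001 = 0.018
v_s = 5.4377742e-05 / 0.018 = 0.00302099 m/s
Check: Re = rho_f * v_s * d / mu = 1000 * 0.00302099 * 1.79e-04 / 0.001 = 0.541 < 1, so Stokes' law applies.

0.00302099 m/s


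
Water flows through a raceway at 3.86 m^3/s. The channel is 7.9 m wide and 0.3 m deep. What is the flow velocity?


Cross-sectional area = W * d = 7.9 * 0.3 = 2.37 m^2
Velocity = Q / A = 3.86 / 2.37 = 1.62869 m/s

1.62869 m/s


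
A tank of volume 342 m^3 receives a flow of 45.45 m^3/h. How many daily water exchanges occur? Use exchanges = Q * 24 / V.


Daily flow volume = 45.45 m^3/h * 24 h = 1090.8 m^3/day
Exchanges = daily flow / tank volume = 1090.8 / 342 = 3.18947 exchanges/day

3.18947 exchanges/day


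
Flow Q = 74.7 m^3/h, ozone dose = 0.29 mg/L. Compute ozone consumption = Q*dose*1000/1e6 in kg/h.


O3 demand (mg/h) = Q * dose * 1000 = 74.7 * 0.29 * 1000 = 21663 mg/h
Convert mg to kg: 21663 / 1e6 = 0.021663 kg/h

0.021663 kg/h


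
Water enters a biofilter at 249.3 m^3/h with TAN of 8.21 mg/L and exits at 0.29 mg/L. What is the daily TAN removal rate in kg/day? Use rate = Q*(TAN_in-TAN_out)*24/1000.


Concentration drop: TAN_in - TAN_out = 8.21 - 0.29 = 7.92 mg/L
Hourly TAN removed = Q * dTAN = 249.3 m^3/h * 7.92 mg/L = 1974.456 g/h  (m^3/h * mg/L = g/h)
Daily TAN removed = 1974.456 * 24 = 47386.944 g/day
Convert to kg/day: 47386.944 / 1000 = 47.386944 kg/day

47.386944 kg/day


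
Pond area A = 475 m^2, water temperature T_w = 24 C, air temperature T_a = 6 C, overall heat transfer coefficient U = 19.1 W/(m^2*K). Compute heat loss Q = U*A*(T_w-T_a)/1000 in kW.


Temperature difference dT = 24 - 6 = 18 K
Heat loss (W) = U * A * dT = 19.1 * 475 * 18 = 163305 W
Convert to kW: 163305 / 1000 = 163.305 kW

163.305 kW


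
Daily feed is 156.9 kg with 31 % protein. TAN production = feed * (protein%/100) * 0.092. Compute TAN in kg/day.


Protein in feed = 156.9 * 31/100 = 48.639 kg/day
TAN = protein * 0.092 = 48.639 * 0.092 = 4.474788 kg/day

4.474788 kg/day


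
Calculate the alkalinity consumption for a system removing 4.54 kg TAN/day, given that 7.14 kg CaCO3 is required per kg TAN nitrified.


Alkalinity factor: 7.14 kg CaCO3 consumed per kg TAN nitrified
alk = 4.54 kg TAN * 7.14 = 32.4156 kg CaCO3/day

32.4156 kg CaCO3/day


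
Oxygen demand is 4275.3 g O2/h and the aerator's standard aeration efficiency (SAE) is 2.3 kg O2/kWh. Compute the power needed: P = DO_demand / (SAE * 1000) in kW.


SAE in g O2/kWh = 2.3 * 1000 = 2300 g/kWh
P = DO_demand / SAE_g = 4275.3 / 2300 = 1.85883 kW

1.85883 kW


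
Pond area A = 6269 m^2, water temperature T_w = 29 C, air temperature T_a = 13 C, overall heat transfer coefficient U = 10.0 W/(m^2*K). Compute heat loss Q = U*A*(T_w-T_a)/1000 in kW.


Temperature difference dT = 29 - 13 = 16 K
Heat loss (W) = U * A * dT = 10.0 * 6269 * 16 = 1003040 W
Convert to kW: 1003040 / 1000 = 1003.04 kW

1003.04 kW


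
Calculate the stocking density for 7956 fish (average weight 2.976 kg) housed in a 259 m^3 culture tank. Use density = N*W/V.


Total biomass = 7956 fish * 2.976 kg = 23677.056 kg
Density = total biomass / volume = 23677.056 / 259 = 91.4172 kg/m^3

91.4172 kg/m^3


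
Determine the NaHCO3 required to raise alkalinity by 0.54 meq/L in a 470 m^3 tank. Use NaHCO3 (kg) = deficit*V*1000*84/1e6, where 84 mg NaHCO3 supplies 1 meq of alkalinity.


Tank volume in L = 470 m^3 * 1000 = 470000 L
Total meq required = 0.54 meq/L * 470000 L = 253800 meq
NaHCO3 mass = 253800 meq * 84 mg/meq / 1e6 = 21.3192 kg

21.3192 kg


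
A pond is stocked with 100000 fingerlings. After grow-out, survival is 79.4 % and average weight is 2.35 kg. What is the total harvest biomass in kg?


Survivors = 100000 * 79.4/100 = 79400 fish
Harvest biomass = survivors * W_f = 79400 * 2.35 = 186590 kg

186590 kg


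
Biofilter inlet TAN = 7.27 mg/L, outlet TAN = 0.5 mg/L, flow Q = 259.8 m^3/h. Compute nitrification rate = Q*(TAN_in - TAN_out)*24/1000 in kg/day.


Concentration drop: TAN_in - TAN_out = 7.27 - 0.5 = 6.77 mg/L
Hourly TAN removed = Q * dTAN = 259.8 m^3/h * 6.77 mg/L = 1758.846 g/h  (m^3/h * mg/L = g/h)
Daily TAN removed = 1758.846 * 24 = 42212.304 g/day
Convert to kg/day: 42212.304 / 1000 = 42.212304 kg/day

42.212304 kg/day


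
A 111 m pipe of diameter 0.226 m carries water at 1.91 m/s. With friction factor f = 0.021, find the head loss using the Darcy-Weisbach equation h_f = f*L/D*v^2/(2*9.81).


v^2 = 1.91^2 = 3.6481 m^2/s^2
L/D = 111/0.226 = 491.15044
h_f = f*(L/D)*v^2/(2g) = 0.021 * 491.15044 * 3.6481 / 19.62 = 1.91779 m

1.91779 m


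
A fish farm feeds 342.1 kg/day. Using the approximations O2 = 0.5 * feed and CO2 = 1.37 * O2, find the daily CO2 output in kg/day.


O2 = 342.1 * 0.5 = 171.05
CO2 = 171.05 * 1.37 = 234.3385

234.3385 kg/day


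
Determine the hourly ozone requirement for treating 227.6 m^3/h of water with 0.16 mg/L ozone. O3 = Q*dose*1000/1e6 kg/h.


O3 demand (mg/h) = Q * dose * 1000 = 227.6 * 0.16 * 1000 = 36416 mg/h
Convert mg to kg: 36416 / 1e6 = 0.036416 kg/h

0.036416 kg/h


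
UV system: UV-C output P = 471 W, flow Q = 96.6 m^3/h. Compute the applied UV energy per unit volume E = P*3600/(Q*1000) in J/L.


Energy delivered per hour = 471 W * 3600 s = 1695600 J/h
Volume treated per hour = 96.6 m^3/h * 1000 = 96600 L/h
dose = 1695600 / 96600 = 17.5528 J/L

17.5528 J/L


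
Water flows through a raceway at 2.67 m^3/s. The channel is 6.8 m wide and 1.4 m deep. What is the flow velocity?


Cross-sectional area = W * d = 6.8 * 1.4 = 9.52 m^2
Velocity = Q / A = 2.67 / 9.52 = 0.280462 m/s

0.280462 m/s


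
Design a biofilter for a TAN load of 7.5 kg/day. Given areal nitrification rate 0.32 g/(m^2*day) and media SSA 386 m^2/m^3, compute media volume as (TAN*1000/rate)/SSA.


A = 7.5*1000 / 0.32 = 23437.5 m^2
V = 23437.5 / 386 = 60.7189

60.7189 m^3


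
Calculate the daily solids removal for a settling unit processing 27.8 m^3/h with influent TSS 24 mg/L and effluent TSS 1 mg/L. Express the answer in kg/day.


Concentration drop: TSS_in - TSS_out = 24 - 1 = 23 mg/L
Hourly solids removed = Q * dTSS = 27.8 m^3/h * 23 mg/L = 639.4 g/h  (m^3/h * mg/L = g/h)
Daily solids removed = 639.4 * 24 = 15345.6 g/day
Convert g to kg: 15345.6 / 1000 = 15.3456 kg/day

15.3456 kg/day


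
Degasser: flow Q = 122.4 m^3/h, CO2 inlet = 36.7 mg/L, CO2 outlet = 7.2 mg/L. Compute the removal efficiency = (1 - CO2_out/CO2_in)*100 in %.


CO2_out / CO2_in = 7.2 / 36.7 = 0.19618529
Fraction remaining = 0.19618529
efficiency = (1 - 0.19618529) * 100 = 80.3815 %

80.3815 %


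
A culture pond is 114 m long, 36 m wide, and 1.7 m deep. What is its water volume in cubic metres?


Base area = L * W = 114 * 36 = 4104 m^2
Volume = area * depth = 4104 * 1.7 = 6976.8 m^3

6976.8 m^3


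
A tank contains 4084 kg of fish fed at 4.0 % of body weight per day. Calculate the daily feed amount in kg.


Feeding rate fraction = 4.0% / 100 = 0.04
Daily feed = 4084 kg * 0.04 = 163.36 kg/day

163.36 kg/day


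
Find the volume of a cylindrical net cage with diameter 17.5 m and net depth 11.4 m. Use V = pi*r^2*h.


r = d/2 = 17.5/2 = 8.75 m
Base area = pi*r^2 = pi*8.75^2 = 240.52819 m^2
Volume = 240.52819 * 11.4 = 2742.02 m^3

2742.02 m^3


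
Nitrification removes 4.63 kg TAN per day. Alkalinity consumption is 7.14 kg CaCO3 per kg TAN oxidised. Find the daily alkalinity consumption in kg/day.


Alkalinity factor: 7.14 kg CaCO3 consumed per kg TAN nitrified
alk = 4.63 kg TAN * 7.14 = 33.0582 kg CaCO3/day

33.0582 kg CaCO3/day


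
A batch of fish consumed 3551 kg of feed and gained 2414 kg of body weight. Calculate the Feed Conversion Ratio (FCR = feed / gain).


FCR = feed consumed / weight gained
FCR = 3551 kg / 2414 kg = 1.471

1.471


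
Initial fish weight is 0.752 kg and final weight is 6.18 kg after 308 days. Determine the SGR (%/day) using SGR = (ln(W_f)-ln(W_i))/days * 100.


ln(W_f) = ln(6.18) = 1.8213183
ln(W_i) = ln(0.752) = -0.28501896
ln(W_f) - ln(W_i) = 1.8213183 - -0.28501896 = 2.1063373
SGR = 2.1063373 / 308 * 100 = 0.683876 %/day

0.683876 %/day


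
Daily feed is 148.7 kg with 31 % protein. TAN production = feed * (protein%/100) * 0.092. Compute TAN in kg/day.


Protein in feed = 148.7 * 31/100 = 46.097 kg/day
TAN = protein * 0.092 = 46.097 * 0.092 = 4.240924 kg/day

4.240924 kg/day


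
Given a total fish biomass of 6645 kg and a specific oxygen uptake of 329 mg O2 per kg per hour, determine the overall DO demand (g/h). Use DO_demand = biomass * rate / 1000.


Total O2 consumption (mg/h) = 6645 kg * 329 mg/(kg*h) = 2186205 mg/h
Convert to g/h: 2186205 / 1000 = 2186.205 g/h

2186.205 g/h


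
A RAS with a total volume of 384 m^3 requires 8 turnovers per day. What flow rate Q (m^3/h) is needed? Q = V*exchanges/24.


Daily recirculation volume = 384 m^3 * 8 = 3072 m^3/day
Flow rate Q = daily volume / 24 h = 3072 / 24 = 128 m^3/h

128 m^3/h


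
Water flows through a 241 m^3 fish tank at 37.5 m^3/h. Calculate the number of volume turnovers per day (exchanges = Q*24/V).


Daily flow volume = 37.5 m^3/h * 24 h = 900 m^3/day
Exchanges = daily flow / tank volume = 900 / 241 = 3.73444 exchanges/day

3.73444 exchanges/day


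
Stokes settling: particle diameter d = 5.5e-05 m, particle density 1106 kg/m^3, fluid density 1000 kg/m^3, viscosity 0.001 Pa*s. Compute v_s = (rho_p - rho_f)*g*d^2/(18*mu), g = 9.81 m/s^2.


Density difference: rho_p - rho_f = 1106 - 1000 = 106 kg/m^3
d^2 = (5.5e-05)^2 = 3.025e-09 m^2
Numerator = (rho_p - rho_f) * g * d^2 = 106 * 9.81 * 3.025e-09 = 3.1455765e-06
Denominator = 18 * mu = 18 * 0.001 = 0.018
v_s = 3.1455765e-06 / 0.018 = 1.74754e-04 m/s
Check: Re = rho_f * v_s * d / mu = 1000 * 1.74754e-04 * 5.5e-05 / 0.001 = 0.00961 < 1, so Stokes' law applies.

1.74754e-04 m/s


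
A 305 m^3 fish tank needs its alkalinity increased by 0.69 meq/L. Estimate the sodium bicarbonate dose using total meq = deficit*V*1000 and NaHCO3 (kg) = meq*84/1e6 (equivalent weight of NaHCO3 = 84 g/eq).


Tank volume in L = 305 m^3 * 1000 = 305000 L
Total meq required = 0.69 meq/L * 305000 L = 210450 meq
NaHCO3 mass = 210450 meq * 84 mg/meq / 1e6 = 17.6778 kg

17.6778 kg


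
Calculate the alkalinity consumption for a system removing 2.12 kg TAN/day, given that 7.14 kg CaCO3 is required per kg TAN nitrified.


Alkalinity factor: 7.14 kg CaCO3 consumed per kg TAN nitrified
alk = 2.12 kg TAN * 7.14 = 15.1368 kg CaCO3/day

15.1368 kg CaCO3/day


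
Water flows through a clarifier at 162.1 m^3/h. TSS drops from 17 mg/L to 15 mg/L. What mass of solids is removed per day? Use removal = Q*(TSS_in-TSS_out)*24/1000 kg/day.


Concentration drop: TSS_in - TSS_out = 17 - 15 = 2 mg/L
Hourly solids removed = Q * dTSS = 162.1 m^3/h * 2 mg/L = 324.2 g/h  (m^3/h * mg/L = g/h)
Daily solids removed = 324.2 * 24 = 7780.8 g/day
Convert g to kg: 7780.8 / 1000 = 7.7808 kg/day

7.7808 kg/day


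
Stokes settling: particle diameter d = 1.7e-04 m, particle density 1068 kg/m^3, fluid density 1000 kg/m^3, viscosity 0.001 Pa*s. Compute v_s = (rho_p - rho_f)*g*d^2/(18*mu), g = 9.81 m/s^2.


Density difference: rho_p - rho_f = 1068 - 1000 = 68 kg/m^3
d^2 = (1.7e-04)^2 = 2.89e-08 m^2
Numerator = (rho_p - rho_f) * g * d^2 = 68 * 9.81 * 2.89e-08 = 1.9278612e-05
Denominator = 18 * mu = 18 * 0.001 = 0.018
v_s = 1.9278612e-05 / 0.018 = 0.00107103 m/s
Check: Re = rho_f * v_s * d / mu = 1000 * 0.00107103 * 1.7e-04 / 0.001 = 0.182 < 1, so Stokes' law applies.

0.00107103 m/s


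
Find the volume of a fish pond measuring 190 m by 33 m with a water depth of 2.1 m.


Base area = L * W = 190 * 33 = 6270 m^2
Volume = area * depth = 6270 * 2.1 = 13167 m^3

13167 m^3


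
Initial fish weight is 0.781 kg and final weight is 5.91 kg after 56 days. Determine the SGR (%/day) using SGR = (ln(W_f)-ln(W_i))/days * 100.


ln(W_f) = ln(5.91) = 1.7766458
ln(W_i) = ln(0.781) = -0.24718013
ln(W_f) - ln(W_i) = 1.7766458 - -0.24718013 = 2.0238259
SGR = 2.0238259 / 56 * 100 = 3.61397 %/day

3.61397 %/day


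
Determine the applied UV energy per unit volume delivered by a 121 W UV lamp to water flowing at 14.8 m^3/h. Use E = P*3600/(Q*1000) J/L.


Energy delivered per hour = 121 W * 3600 s = 435600 J/h
Volume treated per hour = 14.8 m^3/h * 1000 = 14800 L/h
dose = 435600 / 14800 = 29.4324 J/L

29.4324 J/L


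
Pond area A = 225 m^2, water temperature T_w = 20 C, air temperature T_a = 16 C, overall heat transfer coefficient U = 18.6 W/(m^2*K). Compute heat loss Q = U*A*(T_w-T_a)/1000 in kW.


Temperature difference dT = 20 - 16 = 4 K
Heat loss (W) = U * A * dT = 18.6 * 225 * 4 = 16740 W
Convert to kW: 16740 / 1000 = 16.74 kW

16.74 kW


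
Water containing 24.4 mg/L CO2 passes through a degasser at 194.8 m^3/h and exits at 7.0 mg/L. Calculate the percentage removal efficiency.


CO2_out / CO2_in = 7.0 / 24.4 = 0.28688525
Fraction remaining = 0.28688525
efficiency = (1 - 0.28688525) * 100 = 71.3115 %

71.3115 %


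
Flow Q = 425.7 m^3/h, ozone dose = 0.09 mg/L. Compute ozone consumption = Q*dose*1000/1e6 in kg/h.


O3 demand (mg/h) = Q * dose * 1000 = 425.7 * 0.09 * 1000 = 38313 mg/h
Convert mg to kg: 38313 / 1e6 = 0.038313 kg/h

0.038313 kg/h


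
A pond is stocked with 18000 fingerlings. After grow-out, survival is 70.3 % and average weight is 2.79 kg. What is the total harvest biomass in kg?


Survivors = 18000 * 70.3/100 = 12654 fish
Harvest biomass = survivors * W_f = 12654 * 2.79 = 35304.66 kg

35304.66 kg


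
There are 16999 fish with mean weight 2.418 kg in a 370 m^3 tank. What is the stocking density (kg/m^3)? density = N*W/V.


Total biomass = 16999 fish * 2.418 kg = 41103.582 kg
Density = total biomass / volume = 41103.582 / 370 = 111.091 kg/m^3

111.091 kg/m^3


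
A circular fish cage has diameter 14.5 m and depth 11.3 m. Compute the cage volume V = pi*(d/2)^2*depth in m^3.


r = d/2 = 14.5/2 = 7.25 m
Base area = pi*r^2 = pi*7.25^2 = 165.12996 m^2
Volume = 165.12996 * 11.3 = 1865.97 m^3

1865.97 m^3


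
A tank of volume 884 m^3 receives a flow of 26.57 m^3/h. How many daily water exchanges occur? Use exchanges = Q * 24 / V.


Daily flow volume = 26.57 m^3/h * 24 h = 637.68 m^3/day
Exchanges = daily flow / tank volume = 637.68 / 884 = 0.721357 exchanges/day

0.721357 exchanges/day


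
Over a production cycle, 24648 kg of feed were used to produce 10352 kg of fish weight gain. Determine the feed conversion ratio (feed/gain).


FCR = feed consumed / weight gained
FCR = 24648 kg / 10352 kg = 2.38099

2.38099


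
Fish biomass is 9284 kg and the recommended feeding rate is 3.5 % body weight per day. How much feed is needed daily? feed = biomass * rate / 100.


Feeding rate fraction = 3.5% / 100 = 0.035
Daily feed = 9284 kg * 0.035 = 324.94 kg/day

324.94 kg/day


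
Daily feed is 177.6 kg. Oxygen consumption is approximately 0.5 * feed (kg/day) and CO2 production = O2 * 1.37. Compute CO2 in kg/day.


O2 = 177.6 * 0.5 = 88.8
CO2 = 88.8 * 1.37 = 121.656

121.656 kg/day


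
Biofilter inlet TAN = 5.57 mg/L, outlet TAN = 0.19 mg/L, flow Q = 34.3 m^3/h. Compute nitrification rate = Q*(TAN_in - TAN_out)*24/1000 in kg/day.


Concentration drop: TAN_in - TAN_out = 5.57 - 0.19 = 5.38 mg/L
Hourly TAN removed = Q * dTAN = 34.3 m^3/h * 5.38 mg/L = 184.534 g/h  (m^3/h * mg/L = g/h)
Daily TAN removed = 184.534 * 24 = 4428.816 g/day
Convert to kg/day: 4428.816 / 1000 = 4.428816 kg/day

4.428816 kg/day


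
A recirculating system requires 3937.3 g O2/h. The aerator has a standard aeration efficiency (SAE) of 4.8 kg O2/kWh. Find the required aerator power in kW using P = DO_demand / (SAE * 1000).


SAE in g O2/kWh = 4.8 * 1000 = 4800 g/kWh
P = DO_demand / SAE_g = 3937.3 / 4800 = 0.820271 kW

0.820271 kW


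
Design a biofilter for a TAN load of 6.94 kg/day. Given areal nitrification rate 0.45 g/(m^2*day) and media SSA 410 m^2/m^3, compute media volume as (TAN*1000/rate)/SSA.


A = 6.94*1000 / 0.45 = 15422.222 m^2
V = 15422.222 / 410 = 37.6152

37.6152 m^3


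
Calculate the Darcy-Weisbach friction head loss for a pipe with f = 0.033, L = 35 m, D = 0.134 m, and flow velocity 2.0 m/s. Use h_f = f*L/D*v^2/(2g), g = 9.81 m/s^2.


v^2 = 2.0^2 = 4 m^2/s^2
L/D = 35/0.134 = 261.19403
h_f = f*(L/D)*v^2/(2g) = 0.033 * 261.19403 * 4 / 19.62 = 1.75727 m

1.75727 m


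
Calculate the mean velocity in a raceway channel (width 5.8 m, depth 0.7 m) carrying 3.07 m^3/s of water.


Cross-sectional area = W * d = 5.8 * 0.7 = 4.06 m^2
Velocity = Q / A = 3.07 / 4.06 = 0.756158 m/s

0.756158 m/s


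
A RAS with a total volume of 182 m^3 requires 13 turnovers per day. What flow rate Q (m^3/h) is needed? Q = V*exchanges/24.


Daily recirculation volume = 182 m^3 * 13 = 2366 m^3/day
Flow rate Q = daily volume / 24 h = 2366 / 24 = 98.5833 m^3/h

98.5833 m^3/h


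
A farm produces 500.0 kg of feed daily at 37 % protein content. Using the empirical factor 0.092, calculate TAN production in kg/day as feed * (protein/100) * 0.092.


Protein in feed = 500.0 * 37/100 = 185 kg/day
TAN = protein * 0.092 = 185 * 0.092 = 17.02 kg/day

17.02 kg/day


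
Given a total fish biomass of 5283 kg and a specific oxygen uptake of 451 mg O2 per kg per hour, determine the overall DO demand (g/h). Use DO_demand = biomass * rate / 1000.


Total O2 consumption (mg/h) = 5283 kg * 451 mg/(kg*h) = 2382633 mg/h
Convert to g/h: 2382633 / 1000 = 2382.633 g/h

2382.633 g/h


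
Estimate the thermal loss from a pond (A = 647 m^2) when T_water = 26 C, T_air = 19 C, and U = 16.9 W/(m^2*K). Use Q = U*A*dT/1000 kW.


Temperature difference dT = 26 - 19 = 7 K
Heat loss (W) = U * A * dT = 16.9 * 647 * 7 = 76540.1 W
Convert to kW: 76540.1 / 1000 = 76.5401 kW

76.5401 kW


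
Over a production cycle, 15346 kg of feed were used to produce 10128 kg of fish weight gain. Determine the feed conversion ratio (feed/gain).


FCR = feed consumed / weight gained
FCR = 15346 kg / 10128 kg = 1.51521

1.51521


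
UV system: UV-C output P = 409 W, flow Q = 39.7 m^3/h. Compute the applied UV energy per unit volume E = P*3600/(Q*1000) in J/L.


Energy delivered per hour = 409 W * 3600 s = 1472400 J/h
Volume treated per hour = 39.7 m^3/h * 1000 = 39700 L/h
dose = 1472400 / 39700 = 37.0882 J/L

37.0882 J/L


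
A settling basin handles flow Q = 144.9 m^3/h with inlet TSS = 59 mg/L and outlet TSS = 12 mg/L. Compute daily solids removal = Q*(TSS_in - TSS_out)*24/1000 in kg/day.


Concentration drop: TSS_in - TSS_out = 59 - 12 = 47 mg/L
Hourly solids removed = Q * dTSS = 144.9 m^3/h * 47 mg/L = 6810.3 g/h  (m^3/h * mg/L = g/h)
Daily solids removed = 6810.3 * 24 = 163447.2 g/day
Convert g to kg: 163447.2 / 1000 = 163.4472 kg/day

163.4472 kg/day


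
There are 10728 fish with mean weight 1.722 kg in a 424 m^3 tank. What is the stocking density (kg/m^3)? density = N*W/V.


Total biomass = 10728 fish * 1.722 kg = 18473.616 kg
Density = total biomass / volume = 18473.616 / 424 = 43.5698 kg/m^3

43.5698 kg/m^3


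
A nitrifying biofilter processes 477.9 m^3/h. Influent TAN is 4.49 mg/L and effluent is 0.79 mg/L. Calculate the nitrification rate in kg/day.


Concentration drop: TAN_in - TAN_out = 4.49 - 0.79 = 3.7 mg/L
Hourly TAN removed = Q * dTAN = 477.9 m^3/h * 3.7 mg/L = 1768.23 g/h  (m^3/h * mg/L = g/h)
Daily TAN removed = 1768.23 * 24 = 42437.52 g/day
Convert to kg/day: 42437.52 / 1000 = 42.43752 kg/day

42.43752 kg/day


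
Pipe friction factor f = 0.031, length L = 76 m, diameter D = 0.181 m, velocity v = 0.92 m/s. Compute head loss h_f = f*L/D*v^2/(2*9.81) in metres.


v^2 = 0.92^2 = 0.8464 m^2/s^2
L/D = 76/0.181 = 419.8895
h_f = f*(L/D)*v^2/(2g) = 0.031 * 419.8895 * 0.8464 / 19.62 = 0.561531 m

0.561531 m


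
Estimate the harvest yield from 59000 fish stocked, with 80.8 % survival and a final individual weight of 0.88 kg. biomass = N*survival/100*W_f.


Survivors = 59000 * 80.8/100 = 47672 fish
Harvest biomass = survivors * W_f = 47672 * 0.88 = 41951.36 kg

41951.36 kg


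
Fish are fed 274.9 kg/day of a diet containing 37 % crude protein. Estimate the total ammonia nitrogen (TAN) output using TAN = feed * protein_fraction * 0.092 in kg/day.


Protein in feed = 274.9 * 37/100 = 101.713 kg/day
TAN = protein * 0.092 = 101.713 * 0.092 = 9.357596 kg/day

9.357596 kg/day


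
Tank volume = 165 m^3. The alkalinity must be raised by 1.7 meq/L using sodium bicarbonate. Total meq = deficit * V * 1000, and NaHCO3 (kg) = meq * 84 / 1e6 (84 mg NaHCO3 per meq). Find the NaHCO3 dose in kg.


Tank volume in L = 165 m^3 * 1000 = 165000 L
Total meq required = 1.7 meq/L * 165000 L = 280500 meq
NaHCO3 mass = 280500 meq * 84 mg/meq / 1e6 = 23.562 kg

23.562 kg


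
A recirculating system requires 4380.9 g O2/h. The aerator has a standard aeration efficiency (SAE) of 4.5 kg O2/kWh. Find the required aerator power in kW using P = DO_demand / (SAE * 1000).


SAE in g O2/kWh = 4.5 * 1000 = 4500 g/kWh
P = DO_demand / SAE_g = 4380.9 / 4500 = 0.973533 kW

0.973533 kW


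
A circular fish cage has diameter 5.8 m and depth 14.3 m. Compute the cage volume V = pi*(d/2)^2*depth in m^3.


r = d/2 = 5.8/2 = 2.9 m
Base area = pi*r^2 = pi*2.9^2 = 26.420794 m^2
Volume = 26.420794 * 14.3 = 377.817 m^3

377.817 m^3


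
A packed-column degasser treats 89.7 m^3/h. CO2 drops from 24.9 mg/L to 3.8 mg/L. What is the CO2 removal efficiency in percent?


CO2_out / CO2_in = 3.8 / 24.9 = 0.15261044
Fraction remaining = 0.15261044
efficiency = (1 - 0.15261044) * 100 = 84.739 %

84.739 %


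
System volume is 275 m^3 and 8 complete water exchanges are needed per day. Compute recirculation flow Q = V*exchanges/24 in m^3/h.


Daily recirculation volume = 275 m^3 * 8 = 2200 m^3/day
Flow rate Q = daily volume / 24 h = 2200 / 24 = 91.6667 m^3/h

91.6667 m^3/h


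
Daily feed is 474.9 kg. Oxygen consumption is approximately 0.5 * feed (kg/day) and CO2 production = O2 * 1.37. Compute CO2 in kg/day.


O2 = 474.9 * 0.5 = 237.45
CO2 = 237.45 * 1.37 = 325.3065

325.3065 kg/day


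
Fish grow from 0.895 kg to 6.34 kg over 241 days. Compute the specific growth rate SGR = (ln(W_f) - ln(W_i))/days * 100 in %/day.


ln(W_f) = ln(6.34) = 1.8468788
ln(W_i) = ln(0.895) = -0.11093156
ln(W_f) - ln(W_i) = 1.8468788 - -0.11093156 = 1.9578104
SGR = 1.9578104 / 241 * 100 = 0.812369 %/day

0.812369 %/day


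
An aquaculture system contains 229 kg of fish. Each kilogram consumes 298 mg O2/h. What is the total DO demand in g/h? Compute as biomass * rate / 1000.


Total O2 consumption (mg/h) = 229 kg * 298 mg/(kg*h) = 68242 mg/h
Convert to g/h: 68242 / 1000 = 68.242 g/h

68.242 g/h


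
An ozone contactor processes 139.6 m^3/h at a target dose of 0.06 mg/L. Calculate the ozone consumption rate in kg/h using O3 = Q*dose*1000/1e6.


O3 demand (mg/h) = Q * dose * 1000 = 139.6 * 0.06 * 1000 = 8376 mg/h
Convert mg to kg: 8376 / 1e6 = 0.008376 kg/h

0.008376 kg/h


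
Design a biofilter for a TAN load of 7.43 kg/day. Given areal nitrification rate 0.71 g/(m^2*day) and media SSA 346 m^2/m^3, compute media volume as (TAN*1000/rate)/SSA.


A = 7.43*1000 / 0.71 = 10464.789 m^2
V = 10464.789 / 346 = 30.2451

30.2451 m^3


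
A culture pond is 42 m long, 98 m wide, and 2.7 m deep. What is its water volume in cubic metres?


Base area = L * W = 42 * 98 = 4116 m^2
Volume = area * depth = 4116 * 2.7 = 11113.2 m^3

11113.2 m^3


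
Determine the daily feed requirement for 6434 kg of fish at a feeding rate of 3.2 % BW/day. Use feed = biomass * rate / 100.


Feeding rate fraction = 3.2% / 100 = 0.032
Daily feed = 6434 kg * 0.032 = 205.888 kg/day

205.888 kg/day


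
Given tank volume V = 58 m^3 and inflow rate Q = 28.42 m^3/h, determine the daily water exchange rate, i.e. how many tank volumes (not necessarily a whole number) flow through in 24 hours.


Daily flow volume = 28.42 m^3/h * 24 h = 682.08 m^3/day
Exchanges = daily flow / tank volume = 682.08 / 58 = 11.76 exchanges/day

11.76 exchanges/day


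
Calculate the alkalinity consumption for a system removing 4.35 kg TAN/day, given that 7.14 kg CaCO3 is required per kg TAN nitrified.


Alkalinity factor: 7.14 kg CaCO3 consumed per kg TAN nitrified
alk = 4.35 kg TAN * 7.14 = 31.059 kg CaCO3/day

31.059 kg CaCO3/day


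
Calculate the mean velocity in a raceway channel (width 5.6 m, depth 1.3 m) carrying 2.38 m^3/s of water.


Cross-sectional area = W * d = 5.6 * 1.3 = 7.28 m^2
Velocity = Q / A = 2.38 / 7.28 = 0.326923 m/s

0.326923 m/s


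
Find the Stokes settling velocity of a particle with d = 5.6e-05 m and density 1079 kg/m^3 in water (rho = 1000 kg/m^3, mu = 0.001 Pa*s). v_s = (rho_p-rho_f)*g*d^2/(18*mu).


Density difference: rho_p - rho_f = 1079 - 1000 = 79 kg/m^3
d^2 = (5.6e-05)^2 = 3.136e-09 m^2
Numerator = (rho_p - rho_f) * g * d^2 = 79 * 9.81 * 3.136e-09 = 2.4303686e-06
Denominator = 18 * mu = 18 * 0.001 = 0.018
v_s = 2.4303686e-06 / 0.018 = 1.3502e-04 m/s
Check: Re = rho_f * v_s * d / mu = 1000 * 1.3502e-04 * 5.6e-05 / 0.001 = 0.00756 < 1, so Stokes' law applies.

1.3502e-04 m/s


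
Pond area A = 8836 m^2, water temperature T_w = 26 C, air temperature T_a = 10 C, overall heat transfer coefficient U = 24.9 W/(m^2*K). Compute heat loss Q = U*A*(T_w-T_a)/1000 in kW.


Temperature difference dT = 26 - 10 = 16 K
Heat loss (W) = U * A * dT = 24.9 * 8836 * 16 = 3520262.4 W
Convert to kW: 3520262.4 / 1000 = 3520.2624 kW

3520.2624 kW


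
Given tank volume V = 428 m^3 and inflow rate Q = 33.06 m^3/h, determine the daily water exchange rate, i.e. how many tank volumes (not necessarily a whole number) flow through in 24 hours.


Daily flow volume = 33.06 m^3/h * 24 h = 793.44 m^3/day
Exchanges = daily flow / tank volume = 793.44 / 428 = 1.85383 exchanges/day

1.85383 exchanges/day


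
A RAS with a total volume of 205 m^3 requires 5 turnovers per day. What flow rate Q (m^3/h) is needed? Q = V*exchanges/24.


Daily recirculation volume = 205 m^3 * 5 = 1025 m^3/day
Flow rate Q = daily volume / 24 h = 1025 / 24 = 42.7083 m^3/h

42.7083 m^3/h


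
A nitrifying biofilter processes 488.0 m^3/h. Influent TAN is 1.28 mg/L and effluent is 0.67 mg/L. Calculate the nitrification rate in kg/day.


Concentration drop: TAN_in - TAN_out = 1.28 - 0.67 = 0.61 mg/L
Hourly TAN removed = Q * dTAN = 488.0 m^3/h * 0.61 mg/L = 297.68 g/h  (m^3/h * mg/L = g/h)
Daily TAN removed = 297.68 * 24 = 7144.32 g/day
Convert to kg/day: 7144.32 / 1000 = 7.14432 kg/day

7.14432 kg/day


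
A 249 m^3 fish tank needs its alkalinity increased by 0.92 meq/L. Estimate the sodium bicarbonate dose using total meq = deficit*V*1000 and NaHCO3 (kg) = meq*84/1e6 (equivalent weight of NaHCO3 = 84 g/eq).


Tank volume in L = 249 m^3 * 1000 = 249000 L
Total meq required = 0.92 meq/L * 249000 L = 229080 meq
NaHCO3 mass = 229080 meq * 84 mg/meq / 1e6 = 19.2427 kg

19.2427 kg


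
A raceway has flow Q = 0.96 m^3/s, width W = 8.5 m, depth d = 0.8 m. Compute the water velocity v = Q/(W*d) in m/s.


Cross-sectional area = W * d = 8.5 * 0.8 = 6.8 m^2
Velocity = Q / A = 0.96 / 6.8 = 0.141176 m/s

0.141176 m/s


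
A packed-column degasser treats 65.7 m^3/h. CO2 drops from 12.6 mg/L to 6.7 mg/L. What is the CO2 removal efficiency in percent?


CO2_out / CO2_in = 6.7 / 12.6 = 0.53174603
Fraction remaining = 0.53174603
efficiency = (1 - 0.53174603) * 100 = 46.8254 %

46.8254 %


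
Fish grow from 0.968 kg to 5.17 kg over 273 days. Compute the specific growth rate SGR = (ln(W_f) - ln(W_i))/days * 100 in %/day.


ln(W_f) = ln(5.17) = 1.6428727
ln(W_i) = ln(0.968) = -0.032523192
ln(W_f) - ln(W_i) = 1.6428727 - -0.032523192 = 1.6753959
SGR = 1.6753959 / 273 * 100 = 0.613698 %/day

0.613698 %/day


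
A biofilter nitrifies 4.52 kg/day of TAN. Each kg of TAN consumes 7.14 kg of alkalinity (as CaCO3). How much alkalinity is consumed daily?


Alkalinity factor: 7.14 kg CaCO3 consumed per kg TAN nitrified
alk = 4.52 kg TAN * 7.14 = 32.2728 kg CaCO3/day

32.2728 kg CaCO3/day


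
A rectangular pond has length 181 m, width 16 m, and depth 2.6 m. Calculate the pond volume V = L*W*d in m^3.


Base area = L * W = 181 * 16 = 2896 m^2
Volume = area * depth = 2896 * 2.6 = 7529.6 m^3

7529.6 m^3


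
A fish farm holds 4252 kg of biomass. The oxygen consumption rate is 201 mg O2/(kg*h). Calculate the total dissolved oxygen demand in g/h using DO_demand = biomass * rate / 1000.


Total O2 consumption (mg/h) = 4252 kg * 201 mg/(kg*h) = 854652 mg/h
Convert to g/h: 854652 / 1000 = 854.652 g/h

854.652 g/h


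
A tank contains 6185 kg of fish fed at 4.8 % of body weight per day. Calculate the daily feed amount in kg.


Feeding rate fraction = 4.8% / 100 = 0.048
Daily feed = 6185 kg * 0.048 = 296.88 kg/day

296.88 kg/day


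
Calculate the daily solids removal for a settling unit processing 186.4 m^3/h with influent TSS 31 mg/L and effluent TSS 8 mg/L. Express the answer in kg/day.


Concentration drop: TSS_in - TSS_out = 31 - 8 = 23 mg/L
Hourly solids removed = Q * dTSS = 186.4 m^3/h * 23 mg/L = 4287.2 g/h  (m^3/h * mg/L = g/h)
Daily solids removed = 4287.2 * 24 = 102892.8 g/day
Convert g to kg: 102892.8 / 1000 = 102.8928 kg/day

102.8928 kg/day


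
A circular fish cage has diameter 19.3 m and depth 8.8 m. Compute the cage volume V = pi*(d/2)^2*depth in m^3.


r = d/2 = 19.3/2 = 9.65 m
Base area = pi*r^2 = pi*9.65^2 = 292.55296 m^2
Volume = 292.55296 * 8.8 = 2574.47 m^3

2574.47 m^3


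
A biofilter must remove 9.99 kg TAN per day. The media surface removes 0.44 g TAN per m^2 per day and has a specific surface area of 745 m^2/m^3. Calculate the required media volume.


A = 9.99*1000 / 0.44 = 22704.545 m^2
V = 22704.545 / 745 = 30.4759

30.4759 m^3


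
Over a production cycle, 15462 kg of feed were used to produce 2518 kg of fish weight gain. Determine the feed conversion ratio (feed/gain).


FCR = feed consumed / weight gained
FCR = 15462 kg / 2518 kg = 6.14059

6.14059


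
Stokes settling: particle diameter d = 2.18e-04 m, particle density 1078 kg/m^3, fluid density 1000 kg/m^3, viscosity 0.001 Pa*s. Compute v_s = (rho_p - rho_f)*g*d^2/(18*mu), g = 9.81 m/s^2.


Density difference: rho_p - rho_f = 1078 - 1000 = 78 kg/m^3
d^2 = (2.18e-04)^2 = 4.7524e-08 m^2
Numerator = (rho_p - rho_f) * g * d^2 = 78 * 9.81 * 4.7524e-08 = 3.6364414e-05
Denominator = 18 * mu = 18 * 0.001 = 0.018
v_s = 3.6364414e-05 / 0.018 = 0.00202025 m/s
Check: Re = rho_f * v_s * d / mu = 1000 * 0.00202025 * 2.18e-04 / 0.001 = 0.44 < 1, so Stokes' law applies.

0.00202025 m/s


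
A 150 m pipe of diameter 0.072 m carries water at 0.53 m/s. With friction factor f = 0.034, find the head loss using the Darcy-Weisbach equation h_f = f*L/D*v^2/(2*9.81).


v^2 = 0.53^2 = 0.2809 m^2/s^2
L/D = 150/0.072 = 2083.3333
h_f = f*(L/D)*v^2/(2g) = 0.034 * 2083.3333 * 0.2809 / 19.62 = 1.01412 m

1.01412 m


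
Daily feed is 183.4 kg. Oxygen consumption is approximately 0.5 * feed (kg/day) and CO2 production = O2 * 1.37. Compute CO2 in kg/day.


O2 = 183.4 * 0.5 = 91.7
CO2 = 91.7 * 1.37 = 125.629

125.629 kg/day


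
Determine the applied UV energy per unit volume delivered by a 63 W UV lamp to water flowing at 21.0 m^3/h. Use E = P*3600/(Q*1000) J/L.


Energy delivered per hour = 63 W * 3600 s = 226800 J/h
Volume treated per hour = 21.0 m^3/h * 1000 = 21000 L/h
dose = 226800 / 21000 = 10.8 J/L

10.8 J/L


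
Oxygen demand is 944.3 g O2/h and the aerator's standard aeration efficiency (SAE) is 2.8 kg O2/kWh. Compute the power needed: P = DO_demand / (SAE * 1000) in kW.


SAE in g O2/kWh = 2.8 * 1000 = 2800 g/kWh
P = DO_demand / SAE_g = 944.3 / 2800 = 0.33725 kW

0.33725 kW


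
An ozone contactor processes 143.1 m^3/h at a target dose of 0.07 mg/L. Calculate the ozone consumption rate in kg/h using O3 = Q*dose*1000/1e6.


O3 demand (mg/h) = Q * dose * 1000 = 143.1 * 0.07 * 1000 = 10017 mg/h
Convert mg to kg: 10017 / 1e6 = 0.010017 kg/h

0.010017 kg/h


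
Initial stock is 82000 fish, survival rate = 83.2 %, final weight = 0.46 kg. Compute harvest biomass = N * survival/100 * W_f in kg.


Survivors = 82000 * 83.2/100 = 68224 fish
Harvest biomass = survivors * W_f = 68224 * 0.46 = 31383.04 kg

31383.04 kg


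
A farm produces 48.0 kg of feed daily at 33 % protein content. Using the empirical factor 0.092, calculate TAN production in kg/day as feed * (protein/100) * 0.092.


Protein in feed = 48.0 * 33/100 = 15.84 kg/day
TAN = protein * 0.092 = 15.84 * 0.092 = 1.45728 kg/day

1.45728 kg/day


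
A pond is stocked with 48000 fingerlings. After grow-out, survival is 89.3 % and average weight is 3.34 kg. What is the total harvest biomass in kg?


Survivors = 48000 * 89.3/100 = 42864 fish
Harvest biomass = survivors * W_f = 42864 * 3.34 = 143165.76 kg

143165.76 kg


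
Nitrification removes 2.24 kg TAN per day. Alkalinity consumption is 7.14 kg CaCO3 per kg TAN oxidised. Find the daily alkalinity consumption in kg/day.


Alkalinity factor: 7.14 kg CaCO3 consumed per kg TAN nitrified
alk = 2.24 kg TAN * 7.14 = 15.9936 kg CaCO3/day

15.9936 kg CaCO3/day


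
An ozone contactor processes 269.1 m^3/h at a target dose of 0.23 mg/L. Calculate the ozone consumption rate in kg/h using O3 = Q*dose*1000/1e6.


O3 demand (mg/h) = Q * dose * 1000 = 269.1 * 0.23 * 1000 = 61893 mg/h
Convert mg to kg: 61893 / 1e6 = 0.061893 kg/h

0.061893 kg/h


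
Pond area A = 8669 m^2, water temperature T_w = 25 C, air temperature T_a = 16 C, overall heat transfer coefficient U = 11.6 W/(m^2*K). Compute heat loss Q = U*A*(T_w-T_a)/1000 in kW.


Temperature difference dT = 25 - 16 = 9 K
Heat loss (W) = U * A * dT = 11.6 * 8669 * 9 = 905043.6 W
Convert to kW: 905043.6 / 1000 = 905.0436 kW

905.0436 kW


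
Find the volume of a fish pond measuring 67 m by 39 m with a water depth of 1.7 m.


Base area = L * W = 67 * 39 = 2613 m^2
Volume = area * depth = 2613 * 1.7 = 4442.1 m^3

4442.1 m^3


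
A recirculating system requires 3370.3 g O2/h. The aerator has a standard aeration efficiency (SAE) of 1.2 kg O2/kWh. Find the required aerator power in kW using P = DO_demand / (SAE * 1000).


SAE in g O2/kWh = 1.2 * 1000 = 1200 g/kWh
P = DO_demand / SAE_g = 3370.3 / 1200 = 2.80858 kW

2.80858 kW


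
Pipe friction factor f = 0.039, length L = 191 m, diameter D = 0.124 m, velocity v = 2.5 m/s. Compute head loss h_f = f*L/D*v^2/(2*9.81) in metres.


v^2 = 2.5^2 = 6.25 m^2/s^2
L/D = 191/0.124 = 1540.3226
h_f = f*(L/D)*v^2/(2g) = 0.039 * 1540.3226 * 6.25 / 19.62 = 19.1363 m

19.1363 m


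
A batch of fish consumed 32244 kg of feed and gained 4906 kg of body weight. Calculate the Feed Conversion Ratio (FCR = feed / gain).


FCR = feed consumed / weight gained
FCR = 32244 kg / 4906 kg = 6.57236

6.57236


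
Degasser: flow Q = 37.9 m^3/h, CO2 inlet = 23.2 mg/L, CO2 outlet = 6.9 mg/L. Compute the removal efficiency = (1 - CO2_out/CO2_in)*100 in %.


CO2_out / CO2_in = 6.9 / 23.2 = 0.29741379
Fraction remaining = 0.29741379
efficiency = (1 - 0.29741379) * 100 = 70.2586 %

70.2586 %


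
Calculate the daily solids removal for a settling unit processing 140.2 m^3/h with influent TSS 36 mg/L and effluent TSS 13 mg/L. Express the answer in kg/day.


Concentration drop: TSS_in - TSS_out = 36 - 13 = 23 mg/L
Hourly solids removed = Q * dTSS = 140.2 m^3/h * 23 mg/L = 3224.6 g/h  (m^3/h * mg/L = g/h)
Daily solids removed = 3224.6 * 24 = 77390.4 g/day
Convert g to kg: 77390.4 / 1000 = 77.3904 kg/day

77.3904 kg/day


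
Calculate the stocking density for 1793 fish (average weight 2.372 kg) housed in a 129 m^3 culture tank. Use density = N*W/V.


Total biomass = 1793 fish * 2.372 kg = 4252.996 kg
Density = total biomass / volume = 4252.996 / 129 = 32.969 kg/m^3

32.969 kg/m^3


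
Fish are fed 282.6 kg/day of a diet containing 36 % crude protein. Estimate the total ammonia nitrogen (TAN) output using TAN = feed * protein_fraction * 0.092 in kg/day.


Protein in feed = 282.6 * 36/100 = 101.736 kg/day
TAN = protein * 0.092 = 101.736 * 0.092 = 9.359712 kg/day

9.359712 kg/day


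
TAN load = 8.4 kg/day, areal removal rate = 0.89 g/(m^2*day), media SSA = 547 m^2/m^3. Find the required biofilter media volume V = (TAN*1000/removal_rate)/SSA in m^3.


A = 8.4*1000 / 0.89 = 9438.2022 m^2
V = 9438.2022 / 547 = 17.2545

17.2545 m^3


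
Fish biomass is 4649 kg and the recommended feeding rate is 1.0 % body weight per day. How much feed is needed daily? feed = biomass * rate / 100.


Feeding rate fraction = 1.0% / 100 = 0.01
Daily feed = 4649 kg * 0.01 = 46.49 kg/day

46.49 kg/day


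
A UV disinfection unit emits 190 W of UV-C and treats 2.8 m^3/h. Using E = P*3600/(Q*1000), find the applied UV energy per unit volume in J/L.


Energy delivered per hour = 190 W * 3600 s = 684000 J/h
Volume treated per hour = 2.8 m^3/h * 1000 = 2800 L/h
dose = 684000 / 2800 = 244.286 J/L

244.286 J/L


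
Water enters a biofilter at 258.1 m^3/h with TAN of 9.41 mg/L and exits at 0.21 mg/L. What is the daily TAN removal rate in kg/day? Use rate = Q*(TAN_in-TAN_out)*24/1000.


Concentration drop: TAN_in - TAN_out = 9.41 - 0.21 = 9.2 mg/L
Hourly TAN removed = Q * dTAN = 258.1 m^3/h * 9.2 mg/L = 2374.52 g/h  (m^3/h * mg/L = g/h)
Daily TAN removed = 2374.52 * 24 = 56988.48 g/day
Convert to kg/day: 56988.48 / 1000 = 56.98848 kg/day

56.98848 kg/day
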